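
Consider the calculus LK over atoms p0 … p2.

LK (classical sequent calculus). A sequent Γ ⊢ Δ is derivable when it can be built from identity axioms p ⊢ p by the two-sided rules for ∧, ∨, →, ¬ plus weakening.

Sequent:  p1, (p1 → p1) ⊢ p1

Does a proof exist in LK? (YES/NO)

Proof tree:
[→L] p1, (p1 → p1) ⊢ p1
  [Ax] p1 ⊢ p1
  [WR] p1 ⊢ p1, p1
    [Ax] p1 ⊢ p1

Result: YES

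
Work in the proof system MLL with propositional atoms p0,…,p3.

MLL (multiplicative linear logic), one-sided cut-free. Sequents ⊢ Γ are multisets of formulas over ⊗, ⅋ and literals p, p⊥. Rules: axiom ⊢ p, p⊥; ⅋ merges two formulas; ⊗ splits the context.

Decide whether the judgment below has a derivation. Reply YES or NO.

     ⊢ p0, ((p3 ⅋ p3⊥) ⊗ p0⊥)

Derivation trace:
[⊗]  ⊢ p0, ((p3 ⅋ p3⊥) ⊗ p0⊥)
  [⅋]  ⊢ (p3 ⅋ p3⊥)
    [Ax]  ⊢ p3, p3⊥
  [Ax]  ⊢ p0, p0⊥

Result: YES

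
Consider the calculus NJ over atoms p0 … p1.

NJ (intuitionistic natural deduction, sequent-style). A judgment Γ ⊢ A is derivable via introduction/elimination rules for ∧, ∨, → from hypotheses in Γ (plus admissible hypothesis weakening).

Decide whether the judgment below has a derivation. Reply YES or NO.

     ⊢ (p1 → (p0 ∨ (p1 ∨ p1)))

Derivation trace:
[→I]  ⊢ (p1 → (p0 ∨ (p1 ∨ p1)))
  [∨I₂] p1 ⊢ (p0 ∨ (p1 ∨ p1))
    [∨I₁] p1 ⊢ (p1 ∨ p1)
      [Ax] p1 ⊢ p1

Result: YES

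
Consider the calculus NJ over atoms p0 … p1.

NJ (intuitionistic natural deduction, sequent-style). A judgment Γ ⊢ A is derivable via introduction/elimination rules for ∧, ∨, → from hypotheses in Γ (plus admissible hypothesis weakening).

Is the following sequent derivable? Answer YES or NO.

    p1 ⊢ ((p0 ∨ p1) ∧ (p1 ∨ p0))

Derivation trace:
[∧I] p1 ⊢ ((p0 ∨ p1) ∧ (p1 ∨ p0))
  [∨I₂] p1 ⊢ (p0 ∨ p1)
    [Ax] p1 ⊢ p1
  [∨I₁] p1 ⊢ (p1 ∨ p0)
    [Ax] p1 ⊢ p1

Result: YES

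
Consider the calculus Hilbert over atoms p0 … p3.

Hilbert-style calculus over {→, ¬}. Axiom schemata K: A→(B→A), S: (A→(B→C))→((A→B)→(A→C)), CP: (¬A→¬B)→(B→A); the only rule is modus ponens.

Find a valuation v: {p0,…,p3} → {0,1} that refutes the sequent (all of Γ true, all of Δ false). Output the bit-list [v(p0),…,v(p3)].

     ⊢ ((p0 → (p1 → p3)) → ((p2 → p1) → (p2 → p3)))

Truth-table refutation:
  v=0000: Γ:[] Δ:[((p0 → (p1 → p3)) → ((p2 → p1) → (p2 → p3)))=T] refutes=False
  v=0001: Γ:[] Δ:[((p0 → (p1 → p3)) → ((p2 → p1) → (p2 → p3)))=T] refutes=False
  v=0010: Γ:[] Δ:[((p0 → (p1 → p3)) → ((p2 → p1) → (p2 → p3)))=T] refutes=False
  v=0011: Γ:[] Δ:[((p0 → (p1 → p3)) → ((p2 → p1) → (p2 → p3)))=T] refutes=False
  v=0100: Γ:[] Δ:[((p0 → (p1 → p3)) → ((p2 → p1) → (p2 → p3)))=T] refutes=False
  v=0101: Γ:[] Δ:[((p0 → (p1 → p3)) → ((p2 → p1) → (p2 → p3)))=T] refutes=False
  v=0110: Γ:[] Δ:[((p0 → (p1 → p3)) → ((p2 → p1) → (p2 → p3)))=F] refutes=True  ← countermodel

Result: [0, 1, 1, 0]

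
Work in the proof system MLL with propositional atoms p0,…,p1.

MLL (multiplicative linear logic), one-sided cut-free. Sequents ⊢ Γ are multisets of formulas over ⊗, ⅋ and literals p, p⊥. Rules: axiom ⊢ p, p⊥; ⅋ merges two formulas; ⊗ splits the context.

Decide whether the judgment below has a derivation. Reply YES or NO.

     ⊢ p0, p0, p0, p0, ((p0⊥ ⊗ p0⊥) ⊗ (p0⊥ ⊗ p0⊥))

Derivation trace:
[⊗]  ⊢ p0, p0, p0, p0, ((p0⊥ ⊗ p0⊥) ⊗ (p0⊥ ⊗ p0⊥))
  [⊗]  ⊢ p0, p0, (p0⊥ ⊗ p0⊥)
    [Ax]  ⊢ p0, p0⊥
    [Ax]  ⊢ p0, p0⊥
  [⊗]  ⊢ p0, p0, (p0⊥ ⊗ p0⊥)
    [Ax]  ⊢ p0, p0⊥
    [Ax]  ⊢ p0, p0⊥

Result: YES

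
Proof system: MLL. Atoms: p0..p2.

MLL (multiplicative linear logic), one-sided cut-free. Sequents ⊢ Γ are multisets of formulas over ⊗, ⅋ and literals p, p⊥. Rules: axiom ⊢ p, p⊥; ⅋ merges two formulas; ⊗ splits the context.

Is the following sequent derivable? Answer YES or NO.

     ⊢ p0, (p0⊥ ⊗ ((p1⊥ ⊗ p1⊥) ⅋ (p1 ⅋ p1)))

Derivation trace:
[⊗]  ⊢ p0, (p0⊥ ⊗ ((p1⊥ ⊗ p1⊥) ⅋ (p1 ⅋ p1)))
  [Ax]  ⊢ p0, p0⊥
  [⅋]  ⊢ ((p1⊥ ⊗ p1⊥) ⅋ (p1 ⅋ p1))
    [⅋]  ⊢ (p1⊥ ⊗ p1⊥), (p1 ⅋ p1)
      [⊗]  ⊢ p1, p1, (p1⊥ ⊗ p1⊥)
        [Ax]  ⊢ p1, p1⊥
        [Ax]  ⊢ p1, p1⊥

Result: YES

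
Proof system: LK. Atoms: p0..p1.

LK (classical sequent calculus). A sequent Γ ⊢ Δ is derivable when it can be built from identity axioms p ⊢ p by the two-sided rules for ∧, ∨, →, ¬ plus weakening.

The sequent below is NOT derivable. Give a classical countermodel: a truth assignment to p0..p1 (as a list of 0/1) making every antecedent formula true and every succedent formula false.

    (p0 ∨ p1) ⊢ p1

Enumerate valuations to refute Γ ⊢ Δ:
  v=00: Γ:[(p0 ∨ p1)=F] Δ:[p1=F] refutes=False
  v=01: Γ:[(p0 ∨ p1)=T] Δ:[p1=T] refutes=False
  v=10: Γ:[(p0 ∨ p1)=T] Δ:[p1=F] refutes=True  ← countermodel

Result: [1, 0]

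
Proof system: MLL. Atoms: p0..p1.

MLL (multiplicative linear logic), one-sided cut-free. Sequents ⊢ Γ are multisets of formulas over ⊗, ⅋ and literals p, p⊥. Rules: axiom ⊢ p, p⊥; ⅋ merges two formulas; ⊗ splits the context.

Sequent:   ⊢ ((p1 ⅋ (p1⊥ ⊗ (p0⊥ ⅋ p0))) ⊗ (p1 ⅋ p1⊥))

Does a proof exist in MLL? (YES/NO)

Derivation trace:
[⊗]  ⊢ ((p1 ⅋ (p1⊥ ⊗ (p0⊥ ⅋ p0))) ⊗ (p1 ⅋ p1⊥))
  [⅋]  ⊢ (p1 ⅋ (p1⊥ ⊗ (p0⊥ ⅋ p0)))
    [⊗]  ⊢ p1, (p1⊥ ⊗ (p0⊥ ⅋ p0))
      [Ax]  ⊢ p1, p1⊥
      [⅋]  ⊢ (p0⊥ ⅋ p0)
        [Ax]  ⊢ p0, p0⊥
  [⅋]  ⊢ (p1 ⅋ p1⊥)
    [Ax]  ⊢ p1, p1⊥

Result: YES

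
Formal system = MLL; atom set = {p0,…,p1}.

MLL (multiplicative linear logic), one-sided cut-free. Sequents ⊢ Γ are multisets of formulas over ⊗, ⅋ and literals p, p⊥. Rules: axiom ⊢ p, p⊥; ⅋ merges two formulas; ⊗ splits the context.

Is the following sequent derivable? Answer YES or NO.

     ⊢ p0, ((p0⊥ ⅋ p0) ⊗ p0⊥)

Derivation (root first):
[⊗]  ⊢ p0, ((p0⊥ ⅋ p0) ⊗ p0⊥)
  [⅋]  ⊢ (p0⊥ ⅋ p0)
    [Ax]  ⊢ p0, p0⊥
  [Ax]  ⊢ p0, p0⊥

Result: YES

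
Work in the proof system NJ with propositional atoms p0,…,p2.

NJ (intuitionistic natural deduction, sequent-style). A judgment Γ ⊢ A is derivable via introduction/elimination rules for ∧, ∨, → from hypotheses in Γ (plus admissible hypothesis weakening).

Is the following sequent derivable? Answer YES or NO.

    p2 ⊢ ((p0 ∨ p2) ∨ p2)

Proof tree:
[∨I₁] p2 ⊢ ((p0 ∨ p2) ∨ p2)
  [∨I₂] p2 ⊢ (p0 ∨ p2)
    [Ax] p2 ⊢ p2

Result: YES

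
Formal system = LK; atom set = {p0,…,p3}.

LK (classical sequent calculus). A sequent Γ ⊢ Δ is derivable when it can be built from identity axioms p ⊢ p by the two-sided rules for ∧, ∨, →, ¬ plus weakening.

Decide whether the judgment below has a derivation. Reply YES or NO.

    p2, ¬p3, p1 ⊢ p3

Search for a countermodel by truth-table:
  v=0000: Γ:[p2=F, ¬p3=T, p1=F] Δ:[p3=F] refutes=False
  v=0001: Γ:[p2=F, ¬p3=F, p1=F] Δ:[p3=T] refutes=False
  v=0010: Γ:[p2=T, ¬p3=T, p1=F] Δ:[p3=F] refutes=False
  v=0011: Γ:[p2=T, ¬p3=F, p1=F] Δ:[p3=T] refutes=False
  v=0100: Γ:[p2=F, ¬p3=T, p1=T] Δ:[p3=F] refutes=False
  v=0101: Γ:[p2=F, ¬p3=F, p1=T] Δ:[p3=T] refutes=False
  v=0110: Γ:[p2=T, ¬p3=T, p1=T] Δ:[p3=F] refutes=True  ← countermodel

Result: NO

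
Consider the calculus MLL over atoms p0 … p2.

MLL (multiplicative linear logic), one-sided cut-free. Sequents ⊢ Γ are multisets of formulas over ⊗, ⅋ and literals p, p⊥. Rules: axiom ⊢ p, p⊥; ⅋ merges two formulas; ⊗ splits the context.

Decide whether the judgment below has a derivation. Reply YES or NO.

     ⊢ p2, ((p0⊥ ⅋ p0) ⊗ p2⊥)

Derivation (root first):
[⊗]  ⊢ p2, ((p0⊥ ⅋ p0) ⊗ p2⊥)
  [⅋]  ⊢ (p0⊥ ⅋ p0)
    [Ax]  ⊢ p0, p0⊥
  [Ax]  ⊢ p2, p2⊥

Result: YES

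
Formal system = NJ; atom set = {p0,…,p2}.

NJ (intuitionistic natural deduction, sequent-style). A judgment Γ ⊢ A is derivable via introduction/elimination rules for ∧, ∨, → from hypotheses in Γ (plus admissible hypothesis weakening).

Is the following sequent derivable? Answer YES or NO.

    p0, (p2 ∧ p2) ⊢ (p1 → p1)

Derivation trace:
[Wk] p0, (p2 ∧ p2) ⊢ (p1 → p1)
  [Wk] p0 ⊢ (p1 → p1)
    [→I]  ⊢ (p1 → p1)
      [Ax] p1 ⊢ p1

Result: YES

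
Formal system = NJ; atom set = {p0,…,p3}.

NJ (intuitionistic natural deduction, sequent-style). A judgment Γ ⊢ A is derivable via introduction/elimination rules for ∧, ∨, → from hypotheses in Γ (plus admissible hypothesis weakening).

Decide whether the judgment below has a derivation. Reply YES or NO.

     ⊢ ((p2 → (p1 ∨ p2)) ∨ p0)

Derivation (root first):
[∨I₁]  ⊢ ((p2 → (p1 ∨ p2)) ∨ p0)
  [→I]  ⊢ (p2 → (p1 ∨ p2))
    [∨I₂] p2 ⊢ (p1 ∨ p2)
      [Ax] p2 ⊢ p2

Result: YES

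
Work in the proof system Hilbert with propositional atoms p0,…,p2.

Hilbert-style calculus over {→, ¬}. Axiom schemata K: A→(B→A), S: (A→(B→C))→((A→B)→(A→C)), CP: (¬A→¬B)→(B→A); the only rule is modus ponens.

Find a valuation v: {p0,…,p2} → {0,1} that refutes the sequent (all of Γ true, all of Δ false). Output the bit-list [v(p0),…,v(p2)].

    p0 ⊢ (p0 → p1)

Enumerate valuations to refute Γ ⊢ Δ:
  v=000: Γ:[p0=F] Δ:[(p0 → p1)=T] refutes=False
  v=001: Γ:[p0=F] Δ:[(p0 → p1)=T] refutes=False
  v=010: Γ:[p0=F] Δ:[(p0 → p1)=T] refutes=False
  v=011: Γ:[p0=F] Δ:[(p0 → p1)=T] refutes=False
  v=100: Γ:[p0=T] Δ:[(p0 → p1)=F] refutes=True  ← countermodel

Result: [1, 0, 0]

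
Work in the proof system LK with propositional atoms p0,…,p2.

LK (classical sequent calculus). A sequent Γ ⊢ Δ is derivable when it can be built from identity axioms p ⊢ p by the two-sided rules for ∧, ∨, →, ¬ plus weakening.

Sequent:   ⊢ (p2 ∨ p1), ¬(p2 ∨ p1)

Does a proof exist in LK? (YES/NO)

Derivation (root first):
[¬R]  ⊢ (p2 ∨ p1), ¬(p2 ∨ p1)
  [∨R] (p2 ∨ p1) ⊢ (p2 ∨ p1)
    [∨L] (p2 ∨ p1) ⊢ p1, p2
      [Ax] p2 ⊢ p2
      [Ax] p1 ⊢ p1

Result: YES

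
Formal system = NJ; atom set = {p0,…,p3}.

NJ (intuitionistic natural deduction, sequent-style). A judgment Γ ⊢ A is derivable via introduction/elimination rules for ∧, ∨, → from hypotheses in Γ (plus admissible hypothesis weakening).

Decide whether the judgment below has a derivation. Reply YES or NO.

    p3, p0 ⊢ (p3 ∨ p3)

Proof tree:
[Wk] p3, p0 ⊢ (p3 ∨ p3)
  [∨I₂] p3 ⊢ (p3 ∨ p3)
    [Ax] p3 ⊢ p3

Result: YES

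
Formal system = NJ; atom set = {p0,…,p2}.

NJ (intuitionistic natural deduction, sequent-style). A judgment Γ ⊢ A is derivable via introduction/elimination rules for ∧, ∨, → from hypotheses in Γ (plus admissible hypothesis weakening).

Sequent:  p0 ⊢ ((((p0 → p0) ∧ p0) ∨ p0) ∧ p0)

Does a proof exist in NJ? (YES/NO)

Derivation (root first):
[∧I] p0 ⊢ ((((p0 → p0) ∧ p0) ∨ p0) ∧ p0)
  [∨I₁] p0 ⊢ (((p0 → p0) ∧ p0) ∨ p0)
    [∧I] p0 ⊢ ((p0 → p0) ∧ p0)
      [→I]  ⊢ (p0 → p0)
        [Ax] p0 ⊢ p0
      [Ax] p0 ⊢ p0
  [Ax] p0 ⊢ p0

Result: YES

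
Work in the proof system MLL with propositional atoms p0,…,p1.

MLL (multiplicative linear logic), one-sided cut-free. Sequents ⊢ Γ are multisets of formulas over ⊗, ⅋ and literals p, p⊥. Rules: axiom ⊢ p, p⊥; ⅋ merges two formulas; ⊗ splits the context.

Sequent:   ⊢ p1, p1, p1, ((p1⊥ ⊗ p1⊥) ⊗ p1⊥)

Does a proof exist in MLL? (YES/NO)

Derivation trace:
[⊗]  ⊢ p1, p1, p1, ((p1⊥ ⊗ p1⊥) ⊗ p1⊥)
  [⊗]  ⊢ p1, p1, (p1⊥ ⊗ p1⊥)
    [Ax]  ⊢ p1, p1⊥
    [Ax]  ⊢ p1, p1⊥
  [Ax]  ⊢ p1, p1⊥

Result: YES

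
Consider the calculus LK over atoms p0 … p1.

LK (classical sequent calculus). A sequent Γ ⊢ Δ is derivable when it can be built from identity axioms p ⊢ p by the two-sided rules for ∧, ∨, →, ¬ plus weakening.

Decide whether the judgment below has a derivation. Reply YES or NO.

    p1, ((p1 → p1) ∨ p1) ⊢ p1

Derivation trace:
[∨L] p1, ((p1 → p1) ∨ p1) ⊢ p1
  [→L] p1, (p1 → p1) ⊢ p1
    [Ax] p1 ⊢ p1
    [Ax] p1 ⊢ p1
  [Ax] p1 ⊢ p1

Result: YES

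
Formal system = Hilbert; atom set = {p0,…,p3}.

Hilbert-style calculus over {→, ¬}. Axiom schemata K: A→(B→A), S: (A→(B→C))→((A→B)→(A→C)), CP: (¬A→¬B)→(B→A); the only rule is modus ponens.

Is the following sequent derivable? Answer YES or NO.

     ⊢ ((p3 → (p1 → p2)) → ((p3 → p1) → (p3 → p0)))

Truth-table refutation:
  v=0000: Γ:[] Δ:[((p3 → (p1 → p2)) → ((p3 → p1) → (p3 → p0)))=T] refutes=False
  v=0001: Γ:[] Δ:[((p3 → (p1 → p2)) → ((p3 → p1) → (p3 → p0)))=T] refutes=False
  v=0010: Γ:[] Δ:[((p3 → (p1 → p2)) → ((p3 → p1) → (p3 → p0)))=T] refutes=False
  v=0011: Γ:[] Δ:[((p3 → (p1 → p2)) → ((p3 → p1) → (p3 → p0)))=T] refutes=False
  v=0100: Γ:[] Δ:[((p3 → (p1 → p2)) → ((p3 → p1) → (p3 → p0)))=T] refutes=False
  v=0101: Γ:[] Δ:[((p3 → (p1 → p2)) → ((p3 → p1) → (p3 → p0)))=T] refutes=False
  v=0110: Γ:[] Δ:[((p3 → (p1 → p2)) → ((p3 → p1) → (p3 → p0)))=T] refutes=False
  v=0111: Γ:[] Δ:[((p3 → (p1 → p2)) → ((p3 → p1) → (p3 → p0)))=F] refutes=True  ← countermodel

Result: NO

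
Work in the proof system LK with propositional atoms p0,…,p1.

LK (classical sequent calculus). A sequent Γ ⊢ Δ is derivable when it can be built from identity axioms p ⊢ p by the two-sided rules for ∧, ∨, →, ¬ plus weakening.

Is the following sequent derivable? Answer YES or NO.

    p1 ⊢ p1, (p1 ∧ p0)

Derivation (root first):
[∧R] p1 ⊢ p1, (p1 ∧ p0)
  [Ax] p1 ⊢ p1
  [WR] p1 ⊢ p1, p0
    [Ax] p1 ⊢ p1

Result: YES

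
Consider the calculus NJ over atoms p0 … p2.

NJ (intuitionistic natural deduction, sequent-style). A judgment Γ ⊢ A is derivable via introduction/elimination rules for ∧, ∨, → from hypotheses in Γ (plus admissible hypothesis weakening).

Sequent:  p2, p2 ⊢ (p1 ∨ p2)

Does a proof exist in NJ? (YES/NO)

Derivation (root first):
[∨I₂] p2, p2 ⊢ (p1 ∨ p2)
  [Wk] p2, p2 ⊢ p2
    [Ax] p2 ⊢ p2

Result: YES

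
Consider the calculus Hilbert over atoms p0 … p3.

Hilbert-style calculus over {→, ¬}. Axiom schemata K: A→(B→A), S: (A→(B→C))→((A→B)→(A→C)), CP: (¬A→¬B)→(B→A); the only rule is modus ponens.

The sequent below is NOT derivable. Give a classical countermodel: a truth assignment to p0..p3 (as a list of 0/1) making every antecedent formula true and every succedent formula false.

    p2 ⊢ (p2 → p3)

Search for a countermodel by truth-table:
  v=0000: Γ:[p2=F] Δ:[(p2 → p3)=T] refutes=False
  v=0001: Γ:[p2=F] Δ:[(p2 → p3)=T] refutes=False
  v=0010: Γ:[p2=T] Δ:[(p2 → p3)=F] refutes=True  ← countermodel

Result: [0, 0, 1, 0]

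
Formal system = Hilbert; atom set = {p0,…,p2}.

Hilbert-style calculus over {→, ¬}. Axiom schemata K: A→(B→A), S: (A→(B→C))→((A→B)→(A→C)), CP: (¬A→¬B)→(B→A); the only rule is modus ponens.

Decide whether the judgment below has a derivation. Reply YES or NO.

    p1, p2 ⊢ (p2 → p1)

Derivation (root first):
[MP] p1, p2 ⊢ (p2 → p1)
  [K]  ⊢ (p1 → (p2 → p1))
  [MP] p1, p2 ⊢ p1
    [MP] p1 ⊢ (p2 → p1)
      [K]  ⊢ (p1 → (p2 → p1))
      [Hyp] p1 ⊢ p1
    [Hyp] p2 ⊢ p2

Result: YES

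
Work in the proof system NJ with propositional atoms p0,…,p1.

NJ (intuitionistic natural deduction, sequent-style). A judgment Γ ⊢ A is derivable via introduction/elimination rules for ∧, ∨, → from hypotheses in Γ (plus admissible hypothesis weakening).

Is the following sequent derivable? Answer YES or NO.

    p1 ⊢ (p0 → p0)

Derivation trace:
[Wk] p1 ⊢ (p0 → p0)
  [→I]  ⊢ (p0 → p0)
    [Ax] p0 ⊢ p0

Result: YES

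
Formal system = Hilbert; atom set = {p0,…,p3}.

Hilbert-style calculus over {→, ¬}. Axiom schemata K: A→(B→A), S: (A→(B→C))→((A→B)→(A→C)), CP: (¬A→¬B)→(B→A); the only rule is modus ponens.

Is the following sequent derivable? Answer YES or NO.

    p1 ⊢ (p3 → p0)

Truth-table refutation:
  v=0000: Γ:[p1=F] Δ:[(p3 → p0)=T] refutes=False
  v=0001: Γ:[p1=F] Δ:[(p3 → p0)=F] refutes=False
  v=0010: Γ:[p1=F] Δ:[(p3 → p0)=T] refutes=False
  v=0011: Γ:[p1=F] Δ:[(p3 → p0)=F] refutes=False
  v=0100: Γ:[p1=T] Δ:[(p3 → p0)=T] refutes=False
  v=0101: Γ:[p1=T] Δ:[(p3 → p0)=F] refutes=True  ← countermodel

Result: NO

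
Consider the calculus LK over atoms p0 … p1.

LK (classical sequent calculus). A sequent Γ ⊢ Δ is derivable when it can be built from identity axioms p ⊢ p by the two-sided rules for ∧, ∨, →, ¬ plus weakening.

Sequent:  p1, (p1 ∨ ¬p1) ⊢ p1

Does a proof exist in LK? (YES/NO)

Derivation (root first):
[∨L] p1, (p1 ∨ ¬p1) ⊢ p1
  [Ax] p1 ⊢ p1
  [¬L] p1, ¬p1 ⊢ 
    [Ax] p1 ⊢ p1

Result: YES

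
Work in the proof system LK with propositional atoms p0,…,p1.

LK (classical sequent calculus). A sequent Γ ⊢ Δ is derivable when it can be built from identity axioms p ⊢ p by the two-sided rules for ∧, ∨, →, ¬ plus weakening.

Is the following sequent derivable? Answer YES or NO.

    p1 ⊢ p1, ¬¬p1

Proof tree:
[¬R] p1 ⊢ p1, ¬¬p1
  [WR] p1, ¬p1 ⊢ p1
    [¬L] p1, ¬p1 ⊢ 
      [Ax] p1 ⊢ p1

Result: YES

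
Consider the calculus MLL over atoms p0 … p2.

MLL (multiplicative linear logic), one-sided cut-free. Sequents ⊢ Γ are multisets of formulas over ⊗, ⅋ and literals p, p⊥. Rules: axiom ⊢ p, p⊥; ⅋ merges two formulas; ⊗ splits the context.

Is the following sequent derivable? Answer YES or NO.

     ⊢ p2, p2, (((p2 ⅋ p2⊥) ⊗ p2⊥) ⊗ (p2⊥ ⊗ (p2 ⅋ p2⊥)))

Proof tree:
[⊗]  ⊢ p2, p2, (((p2 ⅋ p2⊥) ⊗ p2⊥) ⊗ (p2⊥ ⊗ (p2 ⅋ p2⊥)))
  [⊗]  ⊢ p2, ((p2 ⅋ p2⊥) ⊗ p2⊥)
    [⅋]  ⊢ (p2 ⅋ p2⊥)
      [Ax]  ⊢ p2, p2⊥
    [Ax]  ⊢ p2, p2⊥
  [⊗]  ⊢ p2, (p2⊥ ⊗ (p2 ⅋ p2⊥))
    [Ax]  ⊢ p2, p2⊥
    [⅋]  ⊢ (p2 ⅋ p2⊥)
      [Ax]  ⊢ p2, p2⊥

Result: YES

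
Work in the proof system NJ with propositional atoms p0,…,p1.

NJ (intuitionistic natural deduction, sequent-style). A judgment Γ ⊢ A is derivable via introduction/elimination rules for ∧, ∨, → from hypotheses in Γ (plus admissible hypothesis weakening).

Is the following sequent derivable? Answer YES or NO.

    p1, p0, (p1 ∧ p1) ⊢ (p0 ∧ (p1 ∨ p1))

Derivation (root first):
[Wk] p1, p0, (p1 ∧ p1) ⊢ (p0 ∧ (p1 ∨ p1))
  [∧I] p1, p0 ⊢ (p0 ∧ (p1 ∨ p1))
    [Ax] p0 ⊢ p0
    [∨I₂] p1 ⊢ (p1 ∨ p1)
      [Ax] p1 ⊢ p1

Result: YES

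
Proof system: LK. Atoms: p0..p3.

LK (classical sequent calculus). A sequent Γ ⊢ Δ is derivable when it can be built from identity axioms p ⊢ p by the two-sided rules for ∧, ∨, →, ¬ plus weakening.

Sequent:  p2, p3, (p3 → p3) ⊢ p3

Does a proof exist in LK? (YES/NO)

Proof tree:
[→L] p2, p3, (p3 → p3) ⊢ p3
  [WL] p3, p2 ⊢ p3
    [Ax] p3 ⊢ p3
  [Ax] p3 ⊢ p3

Result: YES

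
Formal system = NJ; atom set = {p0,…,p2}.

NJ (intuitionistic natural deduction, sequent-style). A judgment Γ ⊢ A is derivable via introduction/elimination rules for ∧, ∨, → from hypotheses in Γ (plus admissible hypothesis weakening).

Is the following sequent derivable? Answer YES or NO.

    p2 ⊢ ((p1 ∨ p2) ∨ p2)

Proof tree:
[∨I₁] p2 ⊢ ((p1 ∨ p2) ∨ p2)
  [∨I₂] p2 ⊢ (p1 ∨ p2)
    [Ax] p2 ⊢ p2

Result: YES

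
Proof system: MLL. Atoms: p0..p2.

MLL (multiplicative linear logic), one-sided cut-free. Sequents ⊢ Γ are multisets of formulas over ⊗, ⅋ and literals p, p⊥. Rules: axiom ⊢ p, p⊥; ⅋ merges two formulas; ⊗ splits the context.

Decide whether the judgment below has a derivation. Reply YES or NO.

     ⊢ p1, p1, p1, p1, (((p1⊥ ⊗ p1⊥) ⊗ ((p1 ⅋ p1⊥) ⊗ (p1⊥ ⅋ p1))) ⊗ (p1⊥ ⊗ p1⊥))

Proof tree:
[⊗]  ⊢ p1, p1, p1, p1, (((p1⊥ ⊗ p1⊥) ⊗ ((p1 ⅋ p1⊥) ⊗ (p1⊥ ⅋ p1))) ⊗ (p1⊥ ⊗ p1⊥))
  [⊗]  ⊢ p1, p1, ((p1⊥ ⊗ p1⊥) ⊗ ((p1 ⅋ p1⊥) ⊗ (p1⊥ ⅋ p1)))
    [⊗]  ⊢ p1, p1, (p1⊥ ⊗ p1⊥)
      [Ax]  ⊢ p1, p1⊥
      [Ax]  ⊢ p1, p1⊥
    [⊗]  ⊢ ((p1 ⅋ p1⊥) ⊗ (p1⊥ ⅋ p1))
      [⅋]  ⊢ (p1 ⅋ p1⊥)
        [Ax]  ⊢ p1, p1⊥
      [⅋]  ⊢ (p1⊥ ⅋ p1)
        [Ax]  ⊢ p1, p1⊥
  [⊗]  ⊢ p1, p1, (p1⊥ ⊗ p1⊥)
    [Ax]  ⊢ p1, p1⊥
    [Ax]  ⊢ p1, p1⊥

Result: YES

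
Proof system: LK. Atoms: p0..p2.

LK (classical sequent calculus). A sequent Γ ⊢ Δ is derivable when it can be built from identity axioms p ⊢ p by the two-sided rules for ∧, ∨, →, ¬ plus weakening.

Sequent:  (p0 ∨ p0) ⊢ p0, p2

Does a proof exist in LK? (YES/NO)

Derivation trace:
[WR] (p0 ∨ p0) ⊢ p0, p2
  [∨L] (p0 ∨ p0) ⊢ p0
    [Ax] p0 ⊢ p0
    [Ax] p0 ⊢ p0

Result: YES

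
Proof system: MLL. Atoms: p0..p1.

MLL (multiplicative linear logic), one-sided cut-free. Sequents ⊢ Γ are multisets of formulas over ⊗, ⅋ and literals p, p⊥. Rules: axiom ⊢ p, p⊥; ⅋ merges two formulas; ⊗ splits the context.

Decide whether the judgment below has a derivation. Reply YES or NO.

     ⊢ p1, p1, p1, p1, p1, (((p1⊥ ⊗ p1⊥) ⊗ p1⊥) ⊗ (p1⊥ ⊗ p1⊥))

Proof tree:
[⊗]  ⊢ p1, p1, p1, p1, p1, (((p1⊥ ⊗ p1⊥) ⊗ p1⊥) ⊗ (p1⊥ ⊗ p1⊥))
  [⊗]  ⊢ p1, p1, p1, ((p1⊥ ⊗ p1⊥) ⊗ p1⊥)
    [⊗]  ⊢ p1, p1, (p1⊥ ⊗ p1⊥)
      [Ax]  ⊢ p1, p1⊥
      [Ax]  ⊢ p1, p1⊥
    [Ax]  ⊢ p1, p1⊥
  [⊗]  ⊢ p1, p1, (p1⊥ ⊗ p1⊥)
    [Ax]  ⊢ p1, p1⊥
    [Ax]  ⊢ p1, p1⊥

Result: YES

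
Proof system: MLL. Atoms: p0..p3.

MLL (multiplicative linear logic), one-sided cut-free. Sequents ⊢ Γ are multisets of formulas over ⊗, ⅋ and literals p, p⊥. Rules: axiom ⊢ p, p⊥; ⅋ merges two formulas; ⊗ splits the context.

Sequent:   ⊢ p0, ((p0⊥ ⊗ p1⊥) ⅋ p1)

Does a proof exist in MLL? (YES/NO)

Derivation (root first):
[⅋]  ⊢ p0, ((p0⊥ ⊗ p1⊥) ⅋ p1)
  [⊗]  ⊢ p0, p1, (p0⊥ ⊗ p1⊥)
    [Ax]  ⊢ p0, p0⊥
    [Ax]  ⊢ p1, p1⊥

Result: YES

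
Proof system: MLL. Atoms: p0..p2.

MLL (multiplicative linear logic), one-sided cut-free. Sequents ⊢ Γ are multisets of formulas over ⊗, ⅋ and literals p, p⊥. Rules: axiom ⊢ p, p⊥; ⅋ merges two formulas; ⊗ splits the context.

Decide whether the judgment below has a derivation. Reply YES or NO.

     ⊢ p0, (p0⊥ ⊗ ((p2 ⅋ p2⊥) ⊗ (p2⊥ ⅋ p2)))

Derivation (root first):
[⊗]  ⊢ p0, (p0⊥ ⊗ ((p2 ⅋ p2⊥) ⊗ (p2⊥ ⅋ p2)))
  [Ax]  ⊢ p0, p0⊥
  [⊗]  ⊢ ((p2 ⅋ p2⊥) ⊗ (p2⊥ ⅋ p2))
    [⅋]  ⊢ (p2 ⅋ p2⊥)
      [Ax]  ⊢ p2, p2⊥
    [⅋]  ⊢ (p2⊥ ⅋ p2)
      [Ax]  ⊢ p2, p2⊥

Result: YES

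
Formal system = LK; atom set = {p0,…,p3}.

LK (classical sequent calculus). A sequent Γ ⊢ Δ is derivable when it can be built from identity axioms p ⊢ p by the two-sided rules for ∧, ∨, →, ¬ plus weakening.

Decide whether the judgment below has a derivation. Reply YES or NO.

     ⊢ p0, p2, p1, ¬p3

Truth-table refutation:
  v=0000: Γ:[] Δ:[p0=F, p2=F, p1=F, ¬p3=T] refutes=False
  v=0001: Γ:[] Δ:[p0=F, p2=F, p1=F, ¬p3=F] refutes=True  ← countermodel

Result: NO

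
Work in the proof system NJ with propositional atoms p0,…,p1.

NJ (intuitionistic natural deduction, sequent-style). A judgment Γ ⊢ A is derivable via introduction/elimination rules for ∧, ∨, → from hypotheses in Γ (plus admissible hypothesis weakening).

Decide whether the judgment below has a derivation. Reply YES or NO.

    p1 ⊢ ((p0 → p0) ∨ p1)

Derivation (root first):
[∨I₁] p1 ⊢ ((p0 → p0) ∨ p1)
  [Wk] p1 ⊢ (p0 → p0)
    [→I]  ⊢ (p0 → p0)
      [Ax] p0 ⊢ p0

Result: YES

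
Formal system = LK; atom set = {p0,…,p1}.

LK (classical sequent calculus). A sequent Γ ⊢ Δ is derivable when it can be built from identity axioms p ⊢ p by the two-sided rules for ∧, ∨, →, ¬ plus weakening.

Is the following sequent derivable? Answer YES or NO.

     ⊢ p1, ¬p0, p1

Truth-table refutation:
  v=00: Γ:[] Δ:[p1=F, ¬p0=T, p1=F] refutes=False
  v=01: Γ:[] Δ:[p1=T, ¬p0=T, p1=T] refutes=False
  v=10: Γ:[] Δ:[p1=F, ¬p0=F, p1=F] refutes=True  ← countermodel

Result: NO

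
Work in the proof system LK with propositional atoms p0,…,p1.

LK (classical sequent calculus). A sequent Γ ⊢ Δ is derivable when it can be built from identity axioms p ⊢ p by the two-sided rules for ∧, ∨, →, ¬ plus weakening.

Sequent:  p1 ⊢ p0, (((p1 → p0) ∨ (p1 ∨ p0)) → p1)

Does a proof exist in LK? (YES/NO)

Derivation (root first):
[→R] p1 ⊢ p0, (((p1 → p0) ∨ (p1 ∨ p0)) → p1)
  [∨L] p1, ((p1 → p0) ∨ (p1 ∨ p0)) ⊢ p1, p0
    [→L] p1, (p1 → p0) ⊢ p0
      [Ax] p1 ⊢ p1
      [Ax] p0 ⊢ p0
    [∨L] (p1 ∨ p0) ⊢ p1, p0
      [Ax] p1 ⊢ p1
      [Ax] p0 ⊢ p0

Result: YES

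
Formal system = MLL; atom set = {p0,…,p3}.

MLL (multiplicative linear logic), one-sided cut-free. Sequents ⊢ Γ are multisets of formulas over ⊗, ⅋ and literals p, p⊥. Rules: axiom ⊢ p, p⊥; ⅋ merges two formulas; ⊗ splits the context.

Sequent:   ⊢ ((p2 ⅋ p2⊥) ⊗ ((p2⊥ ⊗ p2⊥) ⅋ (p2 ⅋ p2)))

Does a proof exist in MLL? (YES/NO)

Proof tree:
[⊗]  ⊢ ((p2 ⅋ p2⊥) ⊗ ((p2⊥ ⊗ p2⊥) ⅋ (p2 ⅋ p2)))
  [⅋]  ⊢ (p2 ⅋ p2⊥)
    [Ax]  ⊢ p2, p2⊥
  [⅋]  ⊢ ((p2⊥ ⊗ p2⊥) ⅋ (p2 ⅋ p2))
    [⅋]  ⊢ (p2⊥ ⊗ p2⊥), (p2 ⅋ p2)
      [⊗]  ⊢ p2, p2, (p2⊥ ⊗ p2⊥)
        [Ax]  ⊢ p2, p2⊥
        [Ax]  ⊢ p2, p2⊥

Result: YES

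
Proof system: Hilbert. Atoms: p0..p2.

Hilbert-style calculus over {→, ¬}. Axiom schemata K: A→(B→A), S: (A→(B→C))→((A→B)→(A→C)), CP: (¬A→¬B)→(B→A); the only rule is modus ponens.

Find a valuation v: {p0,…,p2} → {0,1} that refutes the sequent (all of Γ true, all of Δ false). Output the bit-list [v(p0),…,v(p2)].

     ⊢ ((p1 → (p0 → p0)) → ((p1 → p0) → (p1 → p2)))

Search for a countermodel by truth-table:
  v=000: Γ:[] Δ:[((p1 → (p0 → p0)) → ((p1 → p0) → (p1 → p2)))=T] refutes=False
  v=001: Γ:[] Δ:[((p1 → (p0 → p0)) → ((p1 → p0) → (p1 → p2)))=T] refutes=False
  v=010: Γ:[] Δ:[((p1 → (p0 → p0)) → ((p1 → p0) → (p1 → p2)))=T] refutes=False
  v=011: Γ:[] Δ:[((p1 → (p0 → p0)) → ((p1 → p0) → (p1 → p2)))=T] refutes=False
  v=100: Γ:[] Δ:[((p1 → (p0 → p0)) → ((p1 → p0) → (p1 → p2)))=T] refutes=False
  v=101: Γ:[] Δ:[((p1 → (p0 → p0)) → ((p1 → p0) → (p1 → p2)))=T] refutes=False
  v=110: Γ:[] Δ:[((p1 → (p0 → p0)) → ((p1 → p0) → (p1 → p2)))=F] refutes=True  ← countermodel

Result: [1, 1, 0]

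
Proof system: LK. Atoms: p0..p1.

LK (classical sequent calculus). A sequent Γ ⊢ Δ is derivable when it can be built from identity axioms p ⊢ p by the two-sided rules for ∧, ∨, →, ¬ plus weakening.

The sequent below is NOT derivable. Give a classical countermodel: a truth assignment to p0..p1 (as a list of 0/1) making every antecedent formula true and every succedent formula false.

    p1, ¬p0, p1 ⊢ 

Truth-table refutation:
  v=00: Γ:[p1=F, ¬p0=T, p1=F] Δ:[] refutes=False
  v=01: Γ:[p1=T, ¬p0=T, p1=T] Δ:[] refutes=True  ← countermodel

Result: [0, 1]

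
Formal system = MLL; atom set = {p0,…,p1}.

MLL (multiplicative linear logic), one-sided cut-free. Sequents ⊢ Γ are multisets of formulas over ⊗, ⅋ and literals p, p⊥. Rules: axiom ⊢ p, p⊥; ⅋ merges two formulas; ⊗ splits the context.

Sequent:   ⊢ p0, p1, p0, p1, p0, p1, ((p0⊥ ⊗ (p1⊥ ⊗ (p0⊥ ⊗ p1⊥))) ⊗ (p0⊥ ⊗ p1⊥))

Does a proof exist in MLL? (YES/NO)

Derivation trace:
[⊗]  ⊢ p0, p1, p0, p1, p0, p1, ((p0⊥ ⊗ (p1⊥ ⊗ (p0⊥ ⊗ p1⊥))) ⊗ (p0⊥ ⊗ p1⊥))
  [⊗]  ⊢ p0, p1, p0, p1, (p0⊥ ⊗ (p1⊥ ⊗ (p0⊥ ⊗ p1⊥)))
    [Ax]  ⊢ p0, p0⊥
    [⊗]  ⊢ p1, p0, p1, (p1⊥ ⊗ (p0⊥ ⊗ p1⊥))
      [Ax]  ⊢ p1, p1⊥
      [⊗]  ⊢ p0, p1, (p0⊥ ⊗ p1⊥)
        [Ax]  ⊢ p0, p0⊥
        [Ax]  ⊢ p1, p1⊥
  [⊗]  ⊢ p0, p1, (p0⊥ ⊗ p1⊥)
    [Ax]  ⊢ p0, p0⊥
    [Ax]  ⊢ p1, p1⊥

Result: YES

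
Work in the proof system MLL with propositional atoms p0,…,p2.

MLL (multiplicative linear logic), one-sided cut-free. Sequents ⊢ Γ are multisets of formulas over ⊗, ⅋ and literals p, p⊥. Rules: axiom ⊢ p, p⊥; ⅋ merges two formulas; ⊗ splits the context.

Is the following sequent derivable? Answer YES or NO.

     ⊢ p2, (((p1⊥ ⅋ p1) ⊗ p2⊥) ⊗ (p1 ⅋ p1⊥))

Derivation trace:
[⊗]  ⊢ p2, (((p1⊥ ⅋ p1) ⊗ p2⊥) ⊗ (p1 ⅋ p1⊥))
  [⊗]  ⊢ p2, ((p1⊥ ⅋ p1) ⊗ p2⊥)
    [⅋]  ⊢ (p1⊥ ⅋ p1)
      [Ax]  ⊢ p1, p1⊥
    [Ax]  ⊢ p2, p2⊥
  [⅋]  ⊢ (p1 ⅋ p1⊥)
    [Ax]  ⊢ p1, p1⊥

Result: YES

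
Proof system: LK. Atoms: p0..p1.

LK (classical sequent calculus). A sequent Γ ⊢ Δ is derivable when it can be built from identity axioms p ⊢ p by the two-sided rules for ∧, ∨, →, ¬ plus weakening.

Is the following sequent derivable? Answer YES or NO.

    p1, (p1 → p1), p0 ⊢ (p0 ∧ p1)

Derivation (root first):
[∧R] p1, (p1 → p1), p0 ⊢ (p0 ∧ p1)
  [Ax] p0 ⊢ p0
  [WL] p1, (p1 → p1), p1 ⊢ p1
    [→L] p1, (p1 → p1) ⊢ p1
      [Ax] p1 ⊢ p1
      [Ax] p1 ⊢ p1

Result: YES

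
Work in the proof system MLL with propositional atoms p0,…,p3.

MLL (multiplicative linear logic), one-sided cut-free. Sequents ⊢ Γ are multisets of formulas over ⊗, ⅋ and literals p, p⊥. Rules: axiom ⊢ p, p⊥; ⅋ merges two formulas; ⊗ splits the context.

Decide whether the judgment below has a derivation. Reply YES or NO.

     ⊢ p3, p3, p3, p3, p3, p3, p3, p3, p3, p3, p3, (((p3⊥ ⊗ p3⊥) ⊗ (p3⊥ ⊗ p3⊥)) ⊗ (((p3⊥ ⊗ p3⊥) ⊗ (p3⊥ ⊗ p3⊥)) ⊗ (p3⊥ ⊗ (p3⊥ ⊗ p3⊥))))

Derivation (root first):
[⊗]  ⊢ p3, p3, p3, p3, p3, p3, p3, p3, p3, p3, p3, (((p3⊥ ⊗ p3⊥) ⊗ (p3⊥ ⊗ p3⊥)) ⊗ (((p3⊥ ⊗ p3⊥) ⊗ (p3⊥ ⊗ p3⊥)) ⊗ (p3⊥ ⊗ (p3⊥ ⊗ p3⊥))))
  [⊗]  ⊢ p3, p3, p3, p3, ((p3⊥ ⊗ p3⊥) ⊗ (p3⊥ ⊗ p3⊥))
    [⊗]  ⊢ p3, p3, (p3⊥ ⊗ p3⊥)
      [Ax]  ⊢ p3, p3⊥
      [Ax]  ⊢ p3, p3⊥
    [⊗]  ⊢ p3, p3, (p3⊥ ⊗ p3⊥)
      [Ax]  ⊢ p3, p3⊥
      [Ax]  ⊢ p3, p3⊥
  [⊗]  ⊢ p3, p3, p3, p3, p3, p3, p3, (((p3⊥ ⊗ p3⊥) ⊗ (p3⊥ ⊗ p3⊥)) ⊗ (p3⊥ ⊗ (p3⊥ ⊗ p3⊥)))
    [⊗]  ⊢ p3, p3, p3, p3, ((p3⊥ ⊗ p3⊥) ⊗ (p3⊥ ⊗ p3⊥))
      [⊗]  ⊢ p3, p3, (p3⊥ ⊗ p3⊥)
        [Ax]  ⊢ p3, p3⊥
        [Ax]  ⊢ p3, p3⊥
      [⊗]  ⊢ p3, p3, (p3⊥ ⊗ p3⊥)
        [Ax]  ⊢ p3, p3⊥
        [Ax]  ⊢ p3, p3⊥
    [⊗]  ⊢ p3, p3, p3, (p3⊥ ⊗ (p3⊥ ⊗ p3⊥))
      [Ax]  ⊢ p3, p3⊥
      [⊗]  ⊢ p3, p3, (p3⊥ ⊗ p3⊥)
        [Ax]  ⊢ p3, p3⊥
        [Ax]  ⊢ p3, p3⊥

Result: YES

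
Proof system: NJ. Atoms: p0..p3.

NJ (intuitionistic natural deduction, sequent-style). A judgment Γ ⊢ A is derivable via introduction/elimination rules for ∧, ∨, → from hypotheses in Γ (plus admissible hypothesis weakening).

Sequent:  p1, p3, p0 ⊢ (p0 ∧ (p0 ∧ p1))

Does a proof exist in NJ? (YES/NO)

Derivation trace:
[∧I] p1, p3, p0 ⊢ (p0 ∧ (p0 ∧ p1))
  [Wk] p0, p3 ⊢ p0
    [Ax] p0 ⊢ p0
  [∧I] p1, p3, p0 ⊢ (p0 ∧ p1)
    [Wk] p0, p3 ⊢ p0
      [Ax] p0 ⊢ p0
    [Ax] p1 ⊢ p1

Result: YES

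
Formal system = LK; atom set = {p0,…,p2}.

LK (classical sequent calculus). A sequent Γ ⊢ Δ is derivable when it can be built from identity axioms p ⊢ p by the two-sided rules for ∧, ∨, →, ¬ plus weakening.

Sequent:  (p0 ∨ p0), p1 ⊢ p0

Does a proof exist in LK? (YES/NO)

Proof tree:
[WL] (p0 ∨ p0), p1 ⊢ p0
  [∨L] (p0 ∨ p0) ⊢ p0
    [Ax] p0 ⊢ p0
    [Ax] p0 ⊢ p0

Result: YES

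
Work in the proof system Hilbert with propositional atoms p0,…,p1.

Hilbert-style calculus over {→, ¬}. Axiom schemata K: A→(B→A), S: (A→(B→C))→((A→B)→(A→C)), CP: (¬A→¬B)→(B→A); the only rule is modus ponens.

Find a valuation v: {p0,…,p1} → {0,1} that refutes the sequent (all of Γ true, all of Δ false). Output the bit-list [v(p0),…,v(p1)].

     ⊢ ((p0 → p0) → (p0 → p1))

Enumerate valuations to refute Γ ⊢ Δ:
  v=00: Γ:[] Δ:[((p0 → p0) → (p0 → p1))=T] refutes=False
  v=01: Γ:[] Δ:[((p0 → p0) → (p0 → p1))=T] refutes=False
  v=10: Γ:[] Δ:[((p0 → p0) → (p0 → p1))=F] refutes=True  ← countermodel

Result: [1, 0]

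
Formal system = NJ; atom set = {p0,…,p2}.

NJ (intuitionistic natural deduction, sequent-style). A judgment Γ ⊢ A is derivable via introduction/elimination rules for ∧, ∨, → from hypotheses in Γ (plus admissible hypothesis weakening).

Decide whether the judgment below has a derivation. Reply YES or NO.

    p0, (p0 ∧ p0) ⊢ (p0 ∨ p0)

Derivation (root first):
[Wk] p0, (p0 ∧ p0) ⊢ (p0 ∨ p0)
  [∨I₂] p0 ⊢ (p0 ∨ p0)
    [Ax] p0 ⊢ p0

Result: YES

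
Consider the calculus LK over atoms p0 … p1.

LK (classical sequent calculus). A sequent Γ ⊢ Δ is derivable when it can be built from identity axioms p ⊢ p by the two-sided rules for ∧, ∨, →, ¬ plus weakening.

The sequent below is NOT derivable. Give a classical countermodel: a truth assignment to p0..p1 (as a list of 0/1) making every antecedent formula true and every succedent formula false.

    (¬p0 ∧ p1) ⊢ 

Truth-table refutation:
  v=00: Γ:[(¬p0 ∧ p1)=F] Δ:[] refutes=False
  v=01: Γ:[(¬p0 ∧ p1)=T] Δ:[] refutes=True  ← countermodel

Result: [0, 1]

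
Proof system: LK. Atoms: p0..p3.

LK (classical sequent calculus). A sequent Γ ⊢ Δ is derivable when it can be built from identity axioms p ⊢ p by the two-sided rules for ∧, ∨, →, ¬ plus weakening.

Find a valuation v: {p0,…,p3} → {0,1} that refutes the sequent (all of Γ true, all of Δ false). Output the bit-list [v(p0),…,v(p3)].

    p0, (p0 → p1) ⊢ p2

Enumerate valuations to refute Γ ⊢ Δ:
  v=0000: Γ:[p0=F, (p0 → p1)=T] Δ:[p2=F] refutes=False
  v=0001: Γ:[p0=F, (p0 → p1)=T] Δ:[p2=F] refutes=False
  v=0010: Γ:[p0=F, (p0 → p1)=T] Δ:[p2=T] refutes=False
  v=0011: Γ:[p0=F, (p0 → p1)=T] Δ:[p2=T] refutes=False
  v=0100: Γ:[p0=F, (p0 → p1)=T] Δ:[p2=F] refutes=False
  v=0101: Γ:[p0=F, (p0 → p1)=T] Δ:[p2=F] refutes=False
  v=0110: Γ:[p0=F, (p0 → p1)=T] Δ:[p2=T] refutes=False
  v=0111: Γ:[p0=F, (p0 → p1)=T] Δ:[p2=T] refutes=False
  v=1000: Γ:[p0=T, (p0 → p1)=F] Δ:[p2=F] refutes=False
  v=1001: Γ:[p0=T, (p0 → p1)=F] Δ:[p2=F] refutes=False
  v=1010: Γ:[p0=T, (p0 → p1)=F] Δ:[p2=T] refutes=False
  v=1011: Γ:[p0=T, (p0 → p1)=F] Δ:[p2=T] refutes=False
  v=1100: Γ:[p0=T, (p0 → p1)=T] Δ:[p2=F] refutes=True  ← countermodel

Result: [1, 1, 0, 0]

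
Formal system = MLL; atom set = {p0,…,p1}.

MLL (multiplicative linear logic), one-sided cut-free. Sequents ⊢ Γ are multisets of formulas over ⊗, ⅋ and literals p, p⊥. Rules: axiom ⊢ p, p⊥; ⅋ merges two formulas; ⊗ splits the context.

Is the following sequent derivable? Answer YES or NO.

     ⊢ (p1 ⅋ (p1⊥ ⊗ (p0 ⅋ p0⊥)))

Proof tree:
[⅋]  ⊢ (p1 ⅋ (p1⊥ ⊗ (p0 ⅋ p0⊥)))
  [⊗]  ⊢ p1, (p1⊥ ⊗ (p0 ⅋ p0⊥))
    [Ax]  ⊢ p1, p1⊥
    [⅋]  ⊢ (p0 ⅋ p0⊥)
      [Ax]  ⊢ p0, p0⊥

Result: YES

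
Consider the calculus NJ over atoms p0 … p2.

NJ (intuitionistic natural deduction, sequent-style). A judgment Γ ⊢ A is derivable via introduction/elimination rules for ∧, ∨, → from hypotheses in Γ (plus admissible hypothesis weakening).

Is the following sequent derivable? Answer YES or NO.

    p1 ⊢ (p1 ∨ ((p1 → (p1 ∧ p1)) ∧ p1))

Proof tree:
[∨I₂] p1 ⊢ (p1 ∨ ((p1 → (p1 ∧ p1)) ∧ p1))
  [∧I] p1 ⊢ ((p1 → (p1 ∧ p1)) ∧ p1)
    [→I]  ⊢ (p1 → (p1 ∧ p1))
      [∧I] p1 ⊢ (p1 ∧ p1)
        [Ax] p1 ⊢ p1
        [Ax] p1 ⊢ p1
    [Ax] p1 ⊢ p1

Result: YES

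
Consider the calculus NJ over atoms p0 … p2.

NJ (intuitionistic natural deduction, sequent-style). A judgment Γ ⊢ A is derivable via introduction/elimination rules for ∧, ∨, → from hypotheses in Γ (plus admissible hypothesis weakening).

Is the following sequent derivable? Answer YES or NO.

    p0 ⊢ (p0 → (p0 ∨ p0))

Derivation trace:
[Wk] p0 ⊢ (p0 → (p0 ∨ p0))
  [→I]  ⊢ (p0 → (p0 ∨ p0))
    [∨I₂] p0 ⊢ (p0 ∨ p0)
      [Ax] p0 ⊢ p0

Result: YES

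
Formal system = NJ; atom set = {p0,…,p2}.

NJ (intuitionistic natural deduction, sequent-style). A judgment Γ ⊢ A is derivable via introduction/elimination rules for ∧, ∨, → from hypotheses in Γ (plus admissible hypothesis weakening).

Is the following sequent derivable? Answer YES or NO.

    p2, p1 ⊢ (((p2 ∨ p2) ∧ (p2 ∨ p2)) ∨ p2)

Derivation (root first):
[∨I₁] p2, p1 ⊢ (((p2 ∨ p2) ∧ (p2 ∨ p2)) ∨ p2)
  [Wk] p2, p1 ⊢ ((p2 ∨ p2) ∧ (p2 ∨ p2))
    [∧I] p2 ⊢ ((p2 ∨ p2) ∧ (p2 ∨ p2))
      [∨I₂] p2 ⊢ (p2 ∨ p2)
        [Ax] p2 ⊢ p2
      [∨I₂] p2 ⊢ (p2 ∨ p2)
        [Ax] p2 ⊢ p2

Result: YES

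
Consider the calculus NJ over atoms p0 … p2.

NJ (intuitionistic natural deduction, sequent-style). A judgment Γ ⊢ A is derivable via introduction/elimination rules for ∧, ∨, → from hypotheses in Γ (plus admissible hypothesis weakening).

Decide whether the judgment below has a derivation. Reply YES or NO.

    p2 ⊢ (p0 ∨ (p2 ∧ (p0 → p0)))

Derivation trace:
[∨I₂] p2 ⊢ (p0 ∨ (p2 ∧ (p0 → p0)))
  [∧I] p2 ⊢ (p2 ∧ (p0 → p0))
    [Ax] p2 ⊢ p2
    [→I]  ⊢ (p0 → p0)
      [Ax] p0 ⊢ p0

Result: YES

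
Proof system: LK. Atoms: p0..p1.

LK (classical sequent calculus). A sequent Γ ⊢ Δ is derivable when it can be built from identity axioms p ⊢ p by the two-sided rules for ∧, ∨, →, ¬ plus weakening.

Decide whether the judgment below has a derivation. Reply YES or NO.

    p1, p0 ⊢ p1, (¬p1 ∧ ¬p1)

Derivation trace:
[WL] p1, p0 ⊢ p1, (¬p1 ∧ ¬p1)
  [∧R] p1 ⊢ p1, (¬p1 ∧ ¬p1)
    [WL] p1 ⊢ p1, ¬p1
      [¬R]  ⊢ p1, ¬p1
        [Ax] p1 ⊢ p1
    [WL] p1 ⊢ p1, ¬p1
      [¬R]  ⊢ p1, ¬p1
        [Ax] p1 ⊢ p1

Result: YES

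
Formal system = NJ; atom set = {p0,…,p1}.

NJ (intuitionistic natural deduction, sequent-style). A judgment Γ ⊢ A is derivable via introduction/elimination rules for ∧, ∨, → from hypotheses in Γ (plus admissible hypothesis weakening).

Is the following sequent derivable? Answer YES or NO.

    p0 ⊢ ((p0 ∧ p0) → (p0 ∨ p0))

Proof tree:
[→I] p0 ⊢ ((p0 ∧ p0) → (p0 ∨ p0))
  [∨I₁] p0, (p0 ∧ p0) ⊢ (p0 ∨ p0)
    [Wk] p0, (p0 ∧ p0) ⊢ p0
      [Ax] p0 ⊢ p0

Result: YES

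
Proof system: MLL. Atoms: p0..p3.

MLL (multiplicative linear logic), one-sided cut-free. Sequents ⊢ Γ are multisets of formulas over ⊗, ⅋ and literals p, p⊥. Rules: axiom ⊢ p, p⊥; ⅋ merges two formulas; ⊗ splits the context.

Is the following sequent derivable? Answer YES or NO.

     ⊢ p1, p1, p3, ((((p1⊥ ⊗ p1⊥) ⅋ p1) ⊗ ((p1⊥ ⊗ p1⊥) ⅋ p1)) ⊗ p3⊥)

Proof tree:
[⊗]  ⊢ p1, p1, p3, ((((p1⊥ ⊗ p1⊥) ⅋ p1) ⊗ ((p1⊥ ⊗ p1⊥) ⅋ p1)) ⊗ p3⊥)
  [⊗]  ⊢ p1, p1, (((p1⊥ ⊗ p1⊥) ⅋ p1) ⊗ ((p1⊥ ⊗ p1⊥) ⅋ p1))
    [⅋]  ⊢ p1, ((p1⊥ ⊗ p1⊥) ⅋ p1)
      [⊗]  ⊢ p1, p1, (p1⊥ ⊗ p1⊥)
        [Ax]  ⊢ p1, p1⊥
        [Ax]  ⊢ p1, p1⊥
    [⅋]  ⊢ p1, ((p1⊥ ⊗ p1⊥) ⅋ p1)
      [⊗]  ⊢ p1, p1, (p1⊥ ⊗ p1⊥)
        [Ax]  ⊢ p1, p1⊥
        [Ax]  ⊢ p1, p1⊥
  [Ax]  ⊢ p3, p3⊥

Result: YES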